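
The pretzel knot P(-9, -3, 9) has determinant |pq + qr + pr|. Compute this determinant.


Step 1: Compute pq + qr + pr.
pq = (-9)*(-3) = 27
qr = (-3)*9 = -27
pr = (-9)*9 = -81
pq + qr + pr = 27 + (-27) + (-81) = -81
Step 2: Take absolute value.
det(P(-9,-3,9)) = |-81| = 81

81


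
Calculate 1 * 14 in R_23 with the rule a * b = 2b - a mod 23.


1 * 14 = 2*14 - 1 mod 23
= 28 - 1 mod 23
= 27 mod 23 = 4

4


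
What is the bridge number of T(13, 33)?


The bridge number of T(p,q) is min(p,q).
min(13, 33) = 13

13


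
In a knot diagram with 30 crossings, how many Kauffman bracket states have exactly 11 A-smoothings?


We choose which 11 of 30 crossings get A-smoothings.
C(30, 11) = 30! / (11! * 19!)
= 54627300

54627300


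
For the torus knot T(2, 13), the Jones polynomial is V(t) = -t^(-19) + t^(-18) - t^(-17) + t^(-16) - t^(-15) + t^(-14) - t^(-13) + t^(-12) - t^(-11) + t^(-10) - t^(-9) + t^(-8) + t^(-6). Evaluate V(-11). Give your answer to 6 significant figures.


Substituting t = -11 into V(t) = -t^(-19) + t^(-18) - t^(-17) + t^(-16) - t^(-15) + t^(-14) - t^(-13) + t^(-12) - t^(-11) + t^(-10) - t^(-9) + t^(-8) + t^(-6):
  (-)t^(-19) = 1.63508e-20
  (+)t^(-18) = 1.79859e-19
  (-)t^(-17) = 1.97845e-18
  (+)t^(-16) = 2.17629e-17
  (-)t^(-15) = 2.39392e-16
  (+)t^(-14) = 2.63331e-15
  (-)t^(-13) = 2.89664e-14
  (+)t^(-12) = 3.18631e-13
  (-)t^(-11) = 3.50494e-12
  (+)t^(-10) = 3.85543e-11
  (-)t^(-9) = 4.24098e-10
  (+)t^(-8) = 4.66507e-09
  (+)t^(-6) = 5.64474e-07
Sum = (1.63508e-20) + (1.79859e-19) + (1.97845e-18) + (2.17629e-17) + (2.39392e-16) + (2.63331e-15) + (2.89664e-14) + (3.18631e-13) + (3.50494e-12) + (3.85543e-11) + (4.24098e-10) + (4.66507e-09) + (5.64474e-07)
= 5.696055112e-07
Rounded to 6 significant figures: 5.69606e-07

5.69606e-07


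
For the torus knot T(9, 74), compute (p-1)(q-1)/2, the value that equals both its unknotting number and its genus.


For a torus knot T(p,q), both the unknotting number and genus equal (p-1)(q-1)/2.
= (9-1)(74-1)/2
= 8*73/2
= 584/2 = 292

292


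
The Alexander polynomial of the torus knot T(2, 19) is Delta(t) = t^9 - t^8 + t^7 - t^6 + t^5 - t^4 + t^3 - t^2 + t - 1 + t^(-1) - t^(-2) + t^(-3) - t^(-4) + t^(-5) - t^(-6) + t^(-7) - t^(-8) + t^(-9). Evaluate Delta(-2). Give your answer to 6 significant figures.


Substituting t = -2 into Delta(t) = t^9 - t^8 + t^7 - t^6 + t^5 - t^4 + t^3 - t^2 + t - 1 + t^(-1) - t^(-2) + t^(-3) - t^(-4) + t^(-5) - t^(-6) + t^(-7) - t^(-8) + t^(-9):
Term values: (-512) + (-256) + (-128) + (-64) + (-32) + (-16) + (-8) + (-4) + (-2) + (-1) + (-0.5) + (-0.25) + (-0.125) + (-0.0625) + (-0.03125) + (-0.015625) + (-0.0078125) + (-0.00390625) + (-0.00195312)
Sum = -1023.998047
Rounded to 6 significant figures: -1024

-1024


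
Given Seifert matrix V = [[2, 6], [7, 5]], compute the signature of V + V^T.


Step 1: V + V^T = [[4, 13], [13, 10]]
Step 2: trace = 14, det = -129
Step 3: Discriminant = 14^2 - 4*(-129) = 712
Step 4: Eigenvalues: 20.3417, -6.34166
Step 5: Signature = (# positive eigenvalues) - (# negative eigenvalues) = 0

0


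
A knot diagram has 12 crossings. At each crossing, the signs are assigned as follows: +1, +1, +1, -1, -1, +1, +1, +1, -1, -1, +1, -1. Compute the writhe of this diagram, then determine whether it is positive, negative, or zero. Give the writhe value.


Step 1: Count positive crossings (+1).
Positive crossings: 7
Step 2: Count negative crossings (-1).
Negative crossings: 5
Step 3: Writhe = (positive) - (negative)
w = 7 - 5 = 2
Step 4: |w| = 2, and w is positive

2


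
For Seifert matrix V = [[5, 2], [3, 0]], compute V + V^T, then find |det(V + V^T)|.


Step 1: Form V + V^T where V = [[5, 2], [3, 0]]
  V^T = [[5, 3], [2, 0]]
  V + V^T = [[10, 5], [5, 0]]
Step 2: det(V + V^T) = 10*0 - 5*5
  = 0 - 25 = -25
Step 3: Knot determinant = |det(V + V^T)| = |-25| = 25

25


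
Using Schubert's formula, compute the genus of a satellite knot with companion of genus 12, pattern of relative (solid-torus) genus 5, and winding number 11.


Schubert: g(satellite) = g_rel(pattern) + |winding| * g(companion),
where g_rel(pattern) is the genus of the pattern relative to the solid torus.
= 5 + 11 * 12
= 5 + 132 = 137

137


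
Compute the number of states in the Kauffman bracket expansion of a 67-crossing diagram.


Each crossing contributes 2 choices (A-smoothing or B-smoothing).
Total states = 2^67 = 147573952589676412928

147573952589676412928


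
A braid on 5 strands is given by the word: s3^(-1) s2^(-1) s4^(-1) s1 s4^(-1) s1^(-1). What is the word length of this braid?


The word length counts the number of generators (including inverses).
Listing each generator: s3^(-1), s2^(-1), s4^(-1), s1, s4^(-1), s1^(-1)
There are 6 generators in this braid word.

6


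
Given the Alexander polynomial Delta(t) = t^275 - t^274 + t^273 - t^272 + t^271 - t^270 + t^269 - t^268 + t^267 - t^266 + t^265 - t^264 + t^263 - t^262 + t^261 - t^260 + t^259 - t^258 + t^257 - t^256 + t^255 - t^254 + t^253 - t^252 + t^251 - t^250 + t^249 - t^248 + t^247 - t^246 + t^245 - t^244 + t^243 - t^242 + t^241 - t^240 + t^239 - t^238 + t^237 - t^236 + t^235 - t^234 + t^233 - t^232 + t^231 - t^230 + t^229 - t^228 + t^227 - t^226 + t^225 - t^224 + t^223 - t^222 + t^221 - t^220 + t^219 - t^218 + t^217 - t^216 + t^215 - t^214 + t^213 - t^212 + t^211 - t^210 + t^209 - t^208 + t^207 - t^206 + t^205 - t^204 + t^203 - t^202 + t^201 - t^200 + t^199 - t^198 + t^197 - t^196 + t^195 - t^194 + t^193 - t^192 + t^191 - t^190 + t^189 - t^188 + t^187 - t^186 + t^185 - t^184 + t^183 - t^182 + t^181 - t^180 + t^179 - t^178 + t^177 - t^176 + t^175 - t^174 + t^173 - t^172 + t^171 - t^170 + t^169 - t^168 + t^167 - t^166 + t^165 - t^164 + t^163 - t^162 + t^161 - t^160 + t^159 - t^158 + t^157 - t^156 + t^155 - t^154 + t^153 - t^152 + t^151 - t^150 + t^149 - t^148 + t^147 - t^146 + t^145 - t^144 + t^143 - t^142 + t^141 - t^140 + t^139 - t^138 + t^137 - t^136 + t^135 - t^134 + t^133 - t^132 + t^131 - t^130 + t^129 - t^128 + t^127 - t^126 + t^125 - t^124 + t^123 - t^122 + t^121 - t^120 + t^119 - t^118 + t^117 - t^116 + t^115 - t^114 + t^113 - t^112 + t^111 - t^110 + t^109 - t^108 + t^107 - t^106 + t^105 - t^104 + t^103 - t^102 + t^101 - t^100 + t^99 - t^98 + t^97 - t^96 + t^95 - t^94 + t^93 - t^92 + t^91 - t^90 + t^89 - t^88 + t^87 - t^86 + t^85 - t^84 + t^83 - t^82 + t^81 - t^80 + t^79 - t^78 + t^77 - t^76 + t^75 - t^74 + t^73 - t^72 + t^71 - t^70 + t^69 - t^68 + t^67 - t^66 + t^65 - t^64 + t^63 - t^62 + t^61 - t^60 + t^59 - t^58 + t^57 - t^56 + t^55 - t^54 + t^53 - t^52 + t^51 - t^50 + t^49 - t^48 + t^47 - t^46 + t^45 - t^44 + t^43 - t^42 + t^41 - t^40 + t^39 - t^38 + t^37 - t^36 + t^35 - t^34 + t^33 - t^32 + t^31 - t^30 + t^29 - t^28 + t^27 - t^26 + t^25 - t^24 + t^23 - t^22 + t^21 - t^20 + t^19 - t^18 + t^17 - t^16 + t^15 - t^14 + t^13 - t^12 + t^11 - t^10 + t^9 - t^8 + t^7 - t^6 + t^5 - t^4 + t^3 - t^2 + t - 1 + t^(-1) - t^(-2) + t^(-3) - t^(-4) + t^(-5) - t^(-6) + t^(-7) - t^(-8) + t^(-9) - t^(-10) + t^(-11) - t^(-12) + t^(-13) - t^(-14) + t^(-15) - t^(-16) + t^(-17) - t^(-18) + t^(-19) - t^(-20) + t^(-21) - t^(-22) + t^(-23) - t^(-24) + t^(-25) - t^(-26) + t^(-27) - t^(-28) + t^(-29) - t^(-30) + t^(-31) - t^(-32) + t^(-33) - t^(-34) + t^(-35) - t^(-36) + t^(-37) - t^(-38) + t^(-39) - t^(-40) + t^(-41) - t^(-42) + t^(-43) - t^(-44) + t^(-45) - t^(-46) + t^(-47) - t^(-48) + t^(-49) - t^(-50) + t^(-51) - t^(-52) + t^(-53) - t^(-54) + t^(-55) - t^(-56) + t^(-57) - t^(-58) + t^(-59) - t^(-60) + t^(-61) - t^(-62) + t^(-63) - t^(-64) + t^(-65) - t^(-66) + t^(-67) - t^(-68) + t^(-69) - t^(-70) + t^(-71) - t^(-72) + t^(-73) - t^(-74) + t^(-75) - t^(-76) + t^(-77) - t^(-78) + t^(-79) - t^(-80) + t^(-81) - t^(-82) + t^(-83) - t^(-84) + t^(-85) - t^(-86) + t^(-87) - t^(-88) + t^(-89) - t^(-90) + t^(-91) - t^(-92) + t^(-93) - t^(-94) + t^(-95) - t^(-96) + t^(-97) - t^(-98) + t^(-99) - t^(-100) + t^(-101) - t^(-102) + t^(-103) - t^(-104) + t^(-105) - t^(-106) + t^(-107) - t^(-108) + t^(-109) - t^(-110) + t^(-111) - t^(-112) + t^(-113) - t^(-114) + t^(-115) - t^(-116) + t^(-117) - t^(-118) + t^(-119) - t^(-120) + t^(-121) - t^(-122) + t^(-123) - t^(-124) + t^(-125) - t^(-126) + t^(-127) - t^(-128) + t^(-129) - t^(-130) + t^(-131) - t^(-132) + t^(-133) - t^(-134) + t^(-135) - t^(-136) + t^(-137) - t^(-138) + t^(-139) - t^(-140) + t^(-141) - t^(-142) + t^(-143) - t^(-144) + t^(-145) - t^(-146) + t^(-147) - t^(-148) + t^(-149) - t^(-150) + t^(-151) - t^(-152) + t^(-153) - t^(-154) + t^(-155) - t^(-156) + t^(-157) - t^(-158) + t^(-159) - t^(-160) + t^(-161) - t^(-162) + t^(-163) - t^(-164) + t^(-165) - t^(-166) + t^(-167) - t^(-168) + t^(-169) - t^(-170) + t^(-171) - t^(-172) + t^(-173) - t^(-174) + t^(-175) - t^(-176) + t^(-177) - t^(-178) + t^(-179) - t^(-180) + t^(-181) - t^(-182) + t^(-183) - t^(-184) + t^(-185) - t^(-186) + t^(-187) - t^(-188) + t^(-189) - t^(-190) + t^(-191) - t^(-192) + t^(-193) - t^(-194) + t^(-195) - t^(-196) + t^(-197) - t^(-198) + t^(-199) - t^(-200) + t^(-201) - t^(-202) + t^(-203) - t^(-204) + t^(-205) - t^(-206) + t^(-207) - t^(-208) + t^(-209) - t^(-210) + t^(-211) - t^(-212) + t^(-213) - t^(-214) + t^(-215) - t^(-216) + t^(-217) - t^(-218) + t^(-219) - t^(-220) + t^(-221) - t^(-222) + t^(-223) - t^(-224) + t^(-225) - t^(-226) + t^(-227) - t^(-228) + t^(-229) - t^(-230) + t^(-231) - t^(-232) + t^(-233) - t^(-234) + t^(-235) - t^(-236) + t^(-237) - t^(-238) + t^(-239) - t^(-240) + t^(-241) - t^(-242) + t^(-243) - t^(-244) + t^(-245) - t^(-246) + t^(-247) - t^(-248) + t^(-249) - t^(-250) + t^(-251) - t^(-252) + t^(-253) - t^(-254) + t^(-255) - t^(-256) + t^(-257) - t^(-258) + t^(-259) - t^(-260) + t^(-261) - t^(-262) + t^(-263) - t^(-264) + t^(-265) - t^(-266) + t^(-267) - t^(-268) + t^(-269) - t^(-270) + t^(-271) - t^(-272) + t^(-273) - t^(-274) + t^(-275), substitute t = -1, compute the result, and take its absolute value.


Step 1: The polynomial has 551 terms with alternating signs, exponents from 275 down to -275.
Step 2: Substitute t = -1. The i-th term has coefficient (-1)^i and exponent (m-i),
  so its value is (-1)^i * (-1)^(m-i) = (-1)^m = -1 for every i.
Step 3: All 551 terms equal -1, so Delta(-1) = 551 * (-1) = -551
Step 4: |Delta(-1)| = 551

551


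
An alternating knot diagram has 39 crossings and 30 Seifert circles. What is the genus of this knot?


For alternating knots, g = (c - s + 1)/2.
= (39 - 30 + 1)/2
= 10/2 = 5

5


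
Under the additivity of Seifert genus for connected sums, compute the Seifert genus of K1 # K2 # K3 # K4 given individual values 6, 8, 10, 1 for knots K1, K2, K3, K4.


The Seifert genus is additive under connected sum.
Seifert genus(K1 # K2 # K3 # K4) = (6) + (8) + (10) + (1)
= 25

25


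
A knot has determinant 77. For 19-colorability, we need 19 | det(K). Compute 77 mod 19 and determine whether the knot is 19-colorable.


Step 1: A knot is p-colorable if and only if p divides its determinant.
Step 2: Compute 77 mod 19.
77 = 4 * 19 + 1
Step 3: 77 mod 19 = 1
Step 4: The knot is 19-colorable: no

1


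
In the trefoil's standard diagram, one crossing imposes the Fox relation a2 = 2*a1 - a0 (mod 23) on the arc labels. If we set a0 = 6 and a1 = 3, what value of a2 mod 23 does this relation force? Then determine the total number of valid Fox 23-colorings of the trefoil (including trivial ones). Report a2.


Step 1: Apply the given crossing relation 2*a1 - a0 - a2 = 0 (mod 23).
  a2 = 2*a1 - a0 mod 23
  a2 = 2*3 - 6 mod 23
  a2 = 6 - 6 mod 23
  a2 = 0 mod 23 = 0
Step 2: The trefoil has determinant 3.
  Number of Fox p-colorings (p prime) is p^2 if p = 3, else p.
  Since 23 does not divide 3, only trivial (constant) colorings exist.
  (So the trial a0 = 6, a1 = 3 with a0 != a1 does NOT extend to a valid coloring of the whole trefoil: the other two crossing relations require 3*(a1 - a0) = 0 (mod 23), which fails.)
  Total colorings = 23
Step 3: a2 = 0, total Fox 23-colorings = 23

0


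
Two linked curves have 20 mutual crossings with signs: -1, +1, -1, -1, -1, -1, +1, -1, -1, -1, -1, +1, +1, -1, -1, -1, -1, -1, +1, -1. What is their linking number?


Step 1: Count positive crossings: 5
Step 2: Count negative crossings: 15
Step 3: Sum of signs = 5 - 15 = -10
Step 4: Linking number = sum/2 = -10/2 = -5

-5


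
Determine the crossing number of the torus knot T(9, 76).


For a torus knot T(p, q) with gcd(p,q)=1,
the crossing number is min(p*(q-1), q*(p-1)).
p*(q-1) = 9*75 = 675
q*(p-1) = 76*8 = 608
min(675, 608) = 608

608


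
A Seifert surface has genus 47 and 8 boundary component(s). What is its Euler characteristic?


chi = 2 - 2g - b
= 2 - 2*47 - 8
= 2 - 94 - 8 = -100

-100


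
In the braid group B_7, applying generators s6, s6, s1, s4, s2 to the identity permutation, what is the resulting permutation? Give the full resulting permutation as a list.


Starting with identity [1, 2, 3, 4, 5, 6, 7].
Apply generators in sequence:
  After s6: [1, 2, 3, 4, 5, 7, 6]
  After s6: [1, 2, 3, 4, 5, 6, 7]
  After s1: [2, 1, 3, 4, 5, 6, 7]
  After s4: [2, 1, 3, 5, 4, 6, 7]
  After s2: [2, 3, 1, 5, 4, 6, 7]
Final permutation: [2, 3, 1, 5, 4, 6, 7]

[2, 3, 1, 5, 4, 6, 7]


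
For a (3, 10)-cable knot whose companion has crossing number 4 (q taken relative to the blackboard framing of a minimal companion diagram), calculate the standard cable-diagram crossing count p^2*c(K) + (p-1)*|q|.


Step 1: Each of the c(K) crossings of the companion diagram becomes p*p = p^2 crossings among the p parallel strands, and each of the |q| twists s_1 s_2 ... s_(p-1) adds (p-1) crossings.
  Crossings = p^2 * c(K) + (p-1)*|q|
Step 2: = 3^2 * 4 + (3-1)*10
Step 3: = 9*4 + 2*10
Step 4: = 36 + 20 = 56

56


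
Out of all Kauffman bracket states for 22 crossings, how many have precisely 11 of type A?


We choose which 11 of 22 crossings get A-smoothings.
C(22, 11) = 22! / (11! * 11!)
= 705432

705432


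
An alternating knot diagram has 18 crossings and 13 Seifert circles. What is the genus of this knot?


For alternating knots, g = (c - s + 1)/2.
= (18 - 13 + 1)/2
= 6/2 = 3

3


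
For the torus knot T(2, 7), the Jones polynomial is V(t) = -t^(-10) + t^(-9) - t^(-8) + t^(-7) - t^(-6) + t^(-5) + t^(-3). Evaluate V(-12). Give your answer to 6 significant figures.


Substituting t = -12 into V(t) = -t^(-10) + t^(-9) - t^(-8) + t^(-7) - t^(-6) + t^(-5) + t^(-3):
  (-)t^(-10) = -1.61506e-11
  (+)t^(-9) = -1.93807e-10
  (-)t^(-8) = -2.32568e-09
  (+)t^(-7) = -2.79082e-08
  (-)t^(-6) = -3.34898e-07
  (+)t^(-5) = -4.01878e-06
  (+)t^(-3) = -0.000578704
Sum = (-1.61506e-11) + (-1.93807e-10) + (-2.32568e-09) + (-2.79082e-08) + (-3.34898e-07) + (-4.01878e-06) + (-0.000578704)
= -0.0005830878212
Rounded to 6 significant figures: -0.000583088

-0.000583088


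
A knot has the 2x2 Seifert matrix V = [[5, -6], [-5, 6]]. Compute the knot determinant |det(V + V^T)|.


Step 1: Form V + V^T where V = [[5, -6], [-5, 6]]
  V^T = [[5, -5], [-6, 6]]
  V + V^T = [[10, -11], [-11, 12]]
Step 2: det(V + V^T) = 10*12 - (-11)*(-11)
  = 120 - 121 = -1
Step 3: Knot determinant = |det(V + V^T)| = |-1| = 1

1


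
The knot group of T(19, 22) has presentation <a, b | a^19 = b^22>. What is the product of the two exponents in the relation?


The relation is a^19 = b^22.
Product of exponents = 19 * 22
= 418

418


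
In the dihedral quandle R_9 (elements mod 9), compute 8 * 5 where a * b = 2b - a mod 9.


8 * 5 = 2*5 - 8 mod 9
= 10 - 8 mod 9
= 2 mod 9 = 2

2


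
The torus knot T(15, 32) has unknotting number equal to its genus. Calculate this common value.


For a torus knot T(p,q), both the unknotting number and genus equal (p-1)(q-1)/2.
= (15-1)(32-1)/2
= 14*31/2
= 434/2 = 217

217


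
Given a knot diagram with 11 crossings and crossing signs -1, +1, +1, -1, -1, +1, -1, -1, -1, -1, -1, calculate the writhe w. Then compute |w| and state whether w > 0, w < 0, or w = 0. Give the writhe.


Step 1: Count positive crossings (+1).
Positive crossings: 3
Step 2: Count negative crossings (-1).
Negative crossings: 8
Step 3: Writhe = (positive) - (negative)
w = 3 - 8 = -5
Step 4: |w| = 5, and w is negative

-5


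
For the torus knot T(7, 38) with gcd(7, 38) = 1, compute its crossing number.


For a torus knot T(p, q) with gcd(p,q)=1,
the crossing number is min(p*(q-1), q*(p-1)).
p*(q-1) = 7*37 = 259
q*(p-1) = 38*6 = 228
min(259, 228) = 228

228


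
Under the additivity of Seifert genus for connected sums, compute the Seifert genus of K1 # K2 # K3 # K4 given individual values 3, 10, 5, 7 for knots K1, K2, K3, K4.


The Seifert genus is additive under connected sum.
Seifert genus(K1 # K2 # K3 # K4) = (3) + (10) + (5) + (7)
= 25

25


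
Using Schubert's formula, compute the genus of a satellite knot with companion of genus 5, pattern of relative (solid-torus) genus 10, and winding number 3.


Schubert: g(satellite) = g_rel(pattern) + |winding| * g(companion),
where g_rel(pattern) is the genus of the pattern relative to the solid torus.
= 10 + 3 * 5
= 10 + 15 = 25

25


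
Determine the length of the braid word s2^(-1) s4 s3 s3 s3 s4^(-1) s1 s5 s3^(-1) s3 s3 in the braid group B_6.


The word length counts the number of generators (including inverses).
Listing each generator: s2^(-1), s4, s3, s3, s3, s4^(-1), s1, s5, s3^(-1), s3, s3
There are 11 generators in this braid word.

11


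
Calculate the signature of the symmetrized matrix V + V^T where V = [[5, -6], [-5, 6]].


Step 1: V + V^T = [[10, -11], [-11, 12]]
Step 2: trace = 22, det = -1
Step 3: Discriminant = 22^2 - 4*(-1) = 488
Step 4: Eigenvalues: 22.0454, -0.045361
Step 5: Signature = (# positive eigenvalues) - (# negative eigenvalues) = 0

0


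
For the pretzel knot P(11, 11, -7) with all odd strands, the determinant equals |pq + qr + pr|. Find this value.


Step 1: Compute pq + qr + pr.
pq = 11*11 = 121
qr = 11*(-7) = -77
pr = 11*(-7) = -77
pq + qr + pr = 121 + (-77) + (-77) = -33
Step 2: Take absolute value.
det(P(11,11,-7)) = |-33| = 33

33


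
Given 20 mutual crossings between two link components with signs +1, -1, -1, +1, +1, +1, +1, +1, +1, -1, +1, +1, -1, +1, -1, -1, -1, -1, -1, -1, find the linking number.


Step 1: Count positive crossings: 10
Step 2: Count negative crossings: 10
Step 3: Sum of signs = 10 - 10 = 0
Step 4: Linking number = sum/2 = 0/2 = 0

0


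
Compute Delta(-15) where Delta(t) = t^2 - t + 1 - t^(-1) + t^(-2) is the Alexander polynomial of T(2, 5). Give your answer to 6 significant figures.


Substituting t = -15 into Delta(t) = t^2 - t + 1 - t^(-1) + t^(-2):
Term values: (225) + (15) + (1) + (0.0666667) + (0.00444444)
Sum = 241.0711111
Rounded to 6 significant figures: 241.071

241.071


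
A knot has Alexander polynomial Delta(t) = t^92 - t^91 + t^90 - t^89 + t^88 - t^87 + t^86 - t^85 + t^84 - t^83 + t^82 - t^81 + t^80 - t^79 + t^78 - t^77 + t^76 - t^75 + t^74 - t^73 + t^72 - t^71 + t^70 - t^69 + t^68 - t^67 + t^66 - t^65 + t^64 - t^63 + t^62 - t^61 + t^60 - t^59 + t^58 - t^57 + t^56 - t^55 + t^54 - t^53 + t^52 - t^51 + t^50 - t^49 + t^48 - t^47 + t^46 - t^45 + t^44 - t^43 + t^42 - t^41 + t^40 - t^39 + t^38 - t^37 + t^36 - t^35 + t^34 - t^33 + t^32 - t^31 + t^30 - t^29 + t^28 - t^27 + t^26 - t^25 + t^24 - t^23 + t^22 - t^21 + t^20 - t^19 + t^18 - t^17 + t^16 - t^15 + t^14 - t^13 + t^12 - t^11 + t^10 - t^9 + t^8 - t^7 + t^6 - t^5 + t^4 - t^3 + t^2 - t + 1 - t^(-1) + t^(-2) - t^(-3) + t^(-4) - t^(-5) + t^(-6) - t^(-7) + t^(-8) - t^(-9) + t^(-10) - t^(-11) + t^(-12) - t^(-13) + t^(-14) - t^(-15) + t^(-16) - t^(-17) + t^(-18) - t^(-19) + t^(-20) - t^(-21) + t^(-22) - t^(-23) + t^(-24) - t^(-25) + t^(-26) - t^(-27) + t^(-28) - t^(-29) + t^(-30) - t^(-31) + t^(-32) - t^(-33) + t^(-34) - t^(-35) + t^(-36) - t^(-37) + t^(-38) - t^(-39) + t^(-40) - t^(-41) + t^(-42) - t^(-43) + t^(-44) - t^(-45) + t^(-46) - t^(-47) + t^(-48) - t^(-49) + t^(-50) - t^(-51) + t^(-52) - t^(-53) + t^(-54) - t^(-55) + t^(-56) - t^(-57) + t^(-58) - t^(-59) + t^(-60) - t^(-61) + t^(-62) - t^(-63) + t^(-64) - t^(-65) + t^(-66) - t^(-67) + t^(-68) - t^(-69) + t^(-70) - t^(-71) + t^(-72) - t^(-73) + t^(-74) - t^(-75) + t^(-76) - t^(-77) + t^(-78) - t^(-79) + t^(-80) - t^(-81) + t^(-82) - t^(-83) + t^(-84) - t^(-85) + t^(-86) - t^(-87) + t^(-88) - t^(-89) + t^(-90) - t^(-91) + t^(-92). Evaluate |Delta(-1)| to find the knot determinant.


Step 1: The polynomial has 185 terms with alternating signs, exponents from 92 down to -92.
Step 2: Substitute t = -1. The i-th term has coefficient (-1)^i and exponent (m-i),
  so its value is (-1)^i * (-1)^(m-i) = (-1)^m = 1 for every i.
Step 3: All 185 terms equal 1, so Delta(-1) = 185 * (1) = 185
Step 4: |Delta(-1)| = 185

185


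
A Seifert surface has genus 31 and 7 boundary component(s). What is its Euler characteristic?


chi = 2 - 2g - b
= 2 - 2*31 - 7
= 2 - 62 - 7 = -67

-67


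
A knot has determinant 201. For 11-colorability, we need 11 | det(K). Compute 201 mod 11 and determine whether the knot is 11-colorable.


Step 1: A knot is p-colorable if and only if p divides its determinant.
Step 2: Compute 201 mod 11.
201 = 18 * 11 + 3
Step 3: 201 mod 11 = 3
Step 4: The knot is 11-colorable: no

3


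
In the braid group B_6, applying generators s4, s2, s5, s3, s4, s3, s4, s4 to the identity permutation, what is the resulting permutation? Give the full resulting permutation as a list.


Starting with identity [1, 2, 3, 4, 5, 6].
Apply generators in sequence:
  After s4: [1, 2, 3, 5, 4, 6]
  After s2: [1, 3, 2, 5, 4, 6]
  After s5: [1, 3, 2, 5, 6, 4]
  After s3: [1, 3, 5, 2, 6, 4]
  After s4: [1, 3, 5, 6, 2, 4]
  After s3: [1, 3, 6, 5, 2, 4]
  After s4: [1, 3, 6, 2, 5, 4]
  After s4: [1, 3, 6, 5, 2, 4]
Final permutation: [1, 3, 6, 5, 2, 4]

[1, 3, 6, 5, 2, 4]


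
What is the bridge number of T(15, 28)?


The bridge number of T(p,q) is min(p,q).
min(15, 28) = 15

15


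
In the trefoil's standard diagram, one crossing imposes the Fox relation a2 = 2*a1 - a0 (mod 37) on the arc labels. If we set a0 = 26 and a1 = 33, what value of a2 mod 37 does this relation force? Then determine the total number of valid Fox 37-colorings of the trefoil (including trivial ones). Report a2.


Step 1: Apply the given crossing relation 2*a1 - a0 - a2 = 0 (mod 37).
  a2 = 2*a1 - a0 mod 37
  a2 = 2*33 - 26 mod 37
  a2 = 66 - 26 mod 37
  a2 = 40 mod 37 = 3
Step 2: The trefoil has determinant 3.
  Number of Fox p-colorings (p prime) is p^2 if p = 3, else p.
  Since 37 does not divide 3, only trivial (constant) colorings exist.
  (So the trial a0 = 26, a1 = 33 with a0 != a1 does NOT extend to a valid coloring of the whole trefoil: the other two crossing relations require 3*(a1 - a0) = 0 (mod 37), which fails.)
  Total colorings = 37
Step 3: a2 = 3, total Fox 37-colorings = 37

3


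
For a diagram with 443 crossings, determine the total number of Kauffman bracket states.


Each crossing contributes 2 choices (A-smoothing or B-smoothing).
Total states = 2^443 = 22713710134237715329666368996500141698551292521478689383796568724394977753543685103943470334805111423773828800195818060422956300894208

22713710134237715329666368996500141698551292521478689383796568724394977753543685103943470334805111423773828800195818060422956300894208


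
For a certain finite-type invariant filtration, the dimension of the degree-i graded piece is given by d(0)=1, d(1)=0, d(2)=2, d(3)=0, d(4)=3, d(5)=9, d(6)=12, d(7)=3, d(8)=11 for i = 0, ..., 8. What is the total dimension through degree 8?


Total dimension = d(0) + d(1) + ... + d(8)
= 1 + 0 + 2 + 0 + 3 + 9 + 12 + 3 + 11
= 41

41


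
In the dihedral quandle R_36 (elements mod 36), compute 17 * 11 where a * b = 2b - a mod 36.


17 * 11 = 2*11 - 17 mod 36
= 22 - 17 mod 36
= 5 mod 36 = 5

5


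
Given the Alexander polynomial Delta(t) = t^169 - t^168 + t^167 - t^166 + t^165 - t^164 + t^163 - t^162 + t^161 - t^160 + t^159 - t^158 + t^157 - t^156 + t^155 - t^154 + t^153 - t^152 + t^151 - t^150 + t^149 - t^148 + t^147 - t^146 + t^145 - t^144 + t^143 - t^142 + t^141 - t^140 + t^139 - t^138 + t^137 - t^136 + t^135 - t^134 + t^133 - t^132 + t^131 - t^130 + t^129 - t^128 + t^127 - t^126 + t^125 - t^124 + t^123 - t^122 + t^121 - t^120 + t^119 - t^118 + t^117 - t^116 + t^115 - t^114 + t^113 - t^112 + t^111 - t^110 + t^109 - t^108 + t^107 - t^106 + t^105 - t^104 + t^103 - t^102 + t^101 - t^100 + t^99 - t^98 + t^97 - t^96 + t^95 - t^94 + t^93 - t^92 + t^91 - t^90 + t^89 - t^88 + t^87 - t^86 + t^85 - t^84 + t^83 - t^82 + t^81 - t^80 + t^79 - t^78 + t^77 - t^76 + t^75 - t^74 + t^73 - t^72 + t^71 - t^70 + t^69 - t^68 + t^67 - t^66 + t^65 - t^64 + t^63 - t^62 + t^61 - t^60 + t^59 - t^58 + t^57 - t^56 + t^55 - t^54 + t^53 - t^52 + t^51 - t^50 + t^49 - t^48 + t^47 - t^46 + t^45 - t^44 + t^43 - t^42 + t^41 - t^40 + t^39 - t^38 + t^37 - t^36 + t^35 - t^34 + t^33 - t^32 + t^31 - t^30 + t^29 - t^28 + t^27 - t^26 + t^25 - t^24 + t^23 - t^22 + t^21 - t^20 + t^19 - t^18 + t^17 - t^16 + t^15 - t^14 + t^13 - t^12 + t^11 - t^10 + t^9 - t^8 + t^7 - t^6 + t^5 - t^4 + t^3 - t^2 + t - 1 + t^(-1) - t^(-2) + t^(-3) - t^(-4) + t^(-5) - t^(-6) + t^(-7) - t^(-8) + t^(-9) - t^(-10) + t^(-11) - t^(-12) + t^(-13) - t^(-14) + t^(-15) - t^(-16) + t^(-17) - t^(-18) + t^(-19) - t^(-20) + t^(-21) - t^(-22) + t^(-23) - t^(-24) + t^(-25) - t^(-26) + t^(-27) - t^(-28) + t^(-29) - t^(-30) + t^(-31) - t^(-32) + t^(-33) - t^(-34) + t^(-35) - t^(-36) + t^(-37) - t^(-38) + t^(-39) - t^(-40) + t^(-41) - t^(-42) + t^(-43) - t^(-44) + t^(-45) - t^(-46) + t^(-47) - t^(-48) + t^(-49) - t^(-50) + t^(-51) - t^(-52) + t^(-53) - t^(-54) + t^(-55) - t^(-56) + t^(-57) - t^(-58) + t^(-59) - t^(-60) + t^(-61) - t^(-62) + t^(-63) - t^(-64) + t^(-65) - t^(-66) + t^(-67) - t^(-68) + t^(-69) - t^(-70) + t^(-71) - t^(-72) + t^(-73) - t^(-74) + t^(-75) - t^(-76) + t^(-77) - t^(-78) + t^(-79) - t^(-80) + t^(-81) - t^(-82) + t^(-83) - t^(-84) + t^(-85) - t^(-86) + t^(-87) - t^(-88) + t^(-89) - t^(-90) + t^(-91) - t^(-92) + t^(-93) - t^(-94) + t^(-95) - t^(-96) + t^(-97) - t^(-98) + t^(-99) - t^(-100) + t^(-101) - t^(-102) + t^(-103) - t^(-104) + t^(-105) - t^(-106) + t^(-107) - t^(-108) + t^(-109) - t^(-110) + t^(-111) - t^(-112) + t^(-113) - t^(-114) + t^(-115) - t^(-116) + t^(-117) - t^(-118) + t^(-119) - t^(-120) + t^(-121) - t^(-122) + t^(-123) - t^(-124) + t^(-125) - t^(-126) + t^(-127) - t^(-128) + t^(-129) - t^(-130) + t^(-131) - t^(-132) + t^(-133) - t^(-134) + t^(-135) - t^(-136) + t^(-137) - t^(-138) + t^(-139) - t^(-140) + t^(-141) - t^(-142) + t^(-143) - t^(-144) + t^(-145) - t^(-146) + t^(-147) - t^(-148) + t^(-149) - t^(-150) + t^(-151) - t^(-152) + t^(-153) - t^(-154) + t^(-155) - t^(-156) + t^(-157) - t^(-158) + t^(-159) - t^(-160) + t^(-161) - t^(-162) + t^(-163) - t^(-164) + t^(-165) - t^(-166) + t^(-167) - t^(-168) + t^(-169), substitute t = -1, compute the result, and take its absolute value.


Step 1: The polynomial has 339 terms with alternating signs, exponents from 169 down to -169.
Step 2: Substitute t = -1. The i-th term has coefficient (-1)^i and exponent (m-i),
  so its value is (-1)^i * (-1)^(m-i) = (-1)^m = -1 for every i.
Step 3: All 339 terms equal -1, so Delta(-1) = 339 * (-1) = -339
Step 4: |Delta(-1)| = 339

339


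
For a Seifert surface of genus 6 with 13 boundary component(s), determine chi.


chi = 2 - 2g - b
= 2 - 2*6 - 13
= 2 - 12 - 13 = -23

-23


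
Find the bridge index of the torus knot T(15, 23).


The bridge number of T(p,q) is min(p,q).
min(15, 23) = 15

15


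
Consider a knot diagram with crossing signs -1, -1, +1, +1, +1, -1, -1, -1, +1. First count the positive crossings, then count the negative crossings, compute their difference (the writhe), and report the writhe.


Step 1: Count positive crossings (+1).
Positive crossings: 4
Step 2: Count negative crossings (-1).
Negative crossings: 5
Step 3: Writhe = (positive) - (negative)
w = 4 - 5 = -1
Step 4: |w| = 1, and w is negative

-1


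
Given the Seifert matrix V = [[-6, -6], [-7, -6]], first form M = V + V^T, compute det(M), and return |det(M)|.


Step 1: Form V + V^T where V = [[-6, -6], [-7, -6]]
  V^T = [[-6, -7], [-6, -6]]
  V + V^T = [[-12, -13], [-13, -12]]
Step 2: det(V + V^T) = (-12)*(-12) - (-13)*(-13)
  = 144 - 169 = -25
Step 3: Knot determinant = |det(V + V^T)| = |-25| = 25

25


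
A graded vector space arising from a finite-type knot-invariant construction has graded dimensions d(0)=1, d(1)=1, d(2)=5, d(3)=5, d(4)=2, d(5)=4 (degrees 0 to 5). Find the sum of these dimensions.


Total dimension = d(0) + d(1) + ... + d(5)
= 1 + 1 + 5 + 5 + 2 + 4
= 18

18


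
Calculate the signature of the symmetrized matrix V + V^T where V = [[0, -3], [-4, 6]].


Step 1: V + V^T = [[0, -7], [-7, 12]]
Step 2: trace = 12, det = -49
Step 3: Discriminant = 12^2 - 4*(-49) = 340
Step 4: Eigenvalues: 15.2195, -3.21954
Step 5: Signature = (# positive eigenvalues) - (# negative eigenvalues) = 0

0


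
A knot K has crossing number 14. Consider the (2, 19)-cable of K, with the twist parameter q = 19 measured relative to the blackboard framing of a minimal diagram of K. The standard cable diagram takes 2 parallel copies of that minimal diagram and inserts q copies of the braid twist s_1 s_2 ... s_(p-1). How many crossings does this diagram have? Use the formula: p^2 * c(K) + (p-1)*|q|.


Step 1: Each of the c(K) crossings of the companion diagram becomes p*p = p^2 crossings among the p parallel strands, and each of the |q| twists s_1 s_2 ... s_(p-1) adds (p-1) crossings.
  Crossings = p^2 * c(K) + (p-1)*|q|
Step 2: = 2^2 * 14 + (2-1)*19
Step 3: = 4*14 + 1*19
Step 4: = 56 + 19 = 75

75


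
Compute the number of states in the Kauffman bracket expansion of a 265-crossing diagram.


Each crossing contributes 2 choices (A-smoothing or B-smoothing).
Total states = 2^265 = 59285549689505892056868344324448208820874232148807968788202283012051522375647232

59285549689505892056868344324448208820874232148807968788202283012051522375647232


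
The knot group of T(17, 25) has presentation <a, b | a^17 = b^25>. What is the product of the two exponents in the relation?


The relation is a^17 = b^25.
Product of exponents = 17 * 25
= 425

425


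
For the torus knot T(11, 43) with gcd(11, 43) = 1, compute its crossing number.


For a torus knot T(p, q) with gcd(p,q)=1,
the crossing number is min(p*(q-1), q*(p-1)).
p*(q-1) = 11*42 = 462
q*(p-1) = 43*10 = 430
min(462, 430) = 430

430


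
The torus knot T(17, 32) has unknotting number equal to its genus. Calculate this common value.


For a torus knot T(p,q), both the unknotting number and genus equal (p-1)(q-1)/2.
= (17-1)(32-1)/2
= 16*31/2
= 496/2 = 248

248


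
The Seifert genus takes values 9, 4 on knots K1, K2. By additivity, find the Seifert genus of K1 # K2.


The Seifert genus is additive under connected sum.
Seifert genus(K1 # K2) = (9) + (4)
= 13

13


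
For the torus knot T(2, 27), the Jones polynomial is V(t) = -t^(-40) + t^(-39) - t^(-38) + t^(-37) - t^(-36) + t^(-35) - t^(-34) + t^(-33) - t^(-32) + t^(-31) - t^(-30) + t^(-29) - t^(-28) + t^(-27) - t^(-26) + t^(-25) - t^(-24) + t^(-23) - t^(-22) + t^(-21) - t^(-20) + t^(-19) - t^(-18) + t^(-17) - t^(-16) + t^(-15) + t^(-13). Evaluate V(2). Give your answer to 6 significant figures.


Substituting t = 2 into V(t) = -t^(-40) + t^(-39) - t^(-38) + t^(-37) - t^(-36) + t^(-35) - t^(-34) + t^(-33) - t^(-32) + t^(-31) - t^(-30) + t^(-29) - t^(-28) + t^(-27) - t^(-26) + t^(-25) - t^(-24) + t^(-23) - t^(-22) + t^(-21) - t^(-20) + t^(-19) - t^(-18) + t^(-17) - t^(-16) + t^(-15) + t^(-13):
  (-)t^(-40) = -9.09495e-13
  (+)t^(-39) = 1.81899e-12
  (-)t^(-38) = -3.63798e-12
  (+)t^(-37) = 7.27596e-12
  (-)t^(-36) = -1.45519e-11
  (+)t^(-35) = 2.91038e-11
  (-)t^(-34) = -5.82077e-11
  (+)t^(-33) = 1.16415e-10
  (-)t^(-32) = -2.32831e-10
  (+)t^(-31) = 4.65661e-10
  (-)t^(-30) = -9.31323e-10
  (+)t^(-29) = 1.86265e-09
  (-)t^(-28) = -3.72529e-09
  (+)t^(-27) = 7.45058e-09
  (-)t^(-26) = -1.49012e-08
  (+)t^(-25) = 2.98023e-08
  (-)t^(-24) = -5.96046e-08
  (+)t^(-23) = 1.19209e-07
  (-)t^(-22) = -2.38419e-07
  (+)t^(-21) = 4.76837e-07
  (-)t^(-20) = -9.53674e-07
  (+)t^(-19) = 1.90735e-06
  (-)t^(-18) = -3.8147e-06
  (+)t^(-17) = 7.62939e-06
  (-)t^(-16) = -1.52588e-05
  (+)t^(-15) = 3.05176e-05
  (+)t^(-13) = 0.00012207
Sum = (-9.09495e-13) + (1.81899e-12) + (-3.63798e-12) + (7.27596e-12) + (-1.45519e-11) + (2.91038e-11) + (-5.82077e-11) + (1.16415e-10) + (-2.32831e-10) + (4.65661e-10) + (-9.31323e-10) + (1.86265e-09) + (-3.72529e-09) + (7.45058e-09) + (-1.49012e-08) + (2.98023e-08) + (-5.96046e-08) + (1.19209e-07) + (-2.38419e-07) + (4.76837e-07) + (-9.53674e-07) + (1.90735e-06) + (-3.8147e-06) + (7.62939e-06) + (-1.52588e-05) + (3.05176e-05) + (0.00012207)
= 0.0001424153643
Rounded to 6 significant figures: 0.000142415

0.000142415


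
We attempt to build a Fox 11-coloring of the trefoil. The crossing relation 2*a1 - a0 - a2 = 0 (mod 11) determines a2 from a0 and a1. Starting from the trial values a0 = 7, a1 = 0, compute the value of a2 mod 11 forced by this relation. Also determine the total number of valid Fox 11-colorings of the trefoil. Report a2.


Step 1: Apply the given crossing relation 2*a1 - a0 - a2 = 0 (mod 11).
  a2 = 2*a1 - a0 mod 11
  a2 = 2*0 - 7 mod 11
  a2 = 0 - 7 mod 11
  a2 = -7 mod 11 = 4
Step 2: The trefoil has determinant 3.
  Number of Fox p-colorings (p prime) is p^2 if p = 3, else p.
  Since 11 does not divide 3, only trivial (constant) colorings exist.
  (So the trial a0 = 7, a1 = 0 with a0 != a1 does NOT extend to a valid coloring of the whole trefoil: the other two crossing relations require 3*(a1 - a0) = 0 (mod 11), which fails.)
  Total colorings = 11
Step 3: a2 = 4, total Fox 11-colorings = 11

4


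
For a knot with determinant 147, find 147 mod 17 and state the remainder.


Step 1: A knot is p-colorable if and only if p divides its determinant.
Step 2: Compute 147 mod 17.
147 = 8 * 17 + 11
Step 3: 147 mod 17 = 11
Step 4: The knot is 17-colorable: no

11


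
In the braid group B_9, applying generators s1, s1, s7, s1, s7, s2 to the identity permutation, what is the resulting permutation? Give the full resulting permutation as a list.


Starting with identity [1, 2, 3, 4, 5, 6, 7, 8, 9].
Apply generators in sequence:
  After s1: [2, 1, 3, 4, 5, 6, 7, 8, 9]
  After s1: [1, 2, 3, 4, 5, 6, 7, 8, 9]
  After s7: [1, 2, 3, 4, 5, 6, 8, 7, 9]
  After s1: [2, 1, 3, 4, 5, 6, 8, 7, 9]
  After s7: [2, 1, 3, 4, 5, 6, 7, 8, 9]
  After s2: [2, 3, 1, 4, 5, 6, 7, 8, 9]
Final permutation: [2, 3, 1, 4, 5, 6, 7, 8, 9]

[2, 3, 1, 4, 5, 6, 7, 8, 9]


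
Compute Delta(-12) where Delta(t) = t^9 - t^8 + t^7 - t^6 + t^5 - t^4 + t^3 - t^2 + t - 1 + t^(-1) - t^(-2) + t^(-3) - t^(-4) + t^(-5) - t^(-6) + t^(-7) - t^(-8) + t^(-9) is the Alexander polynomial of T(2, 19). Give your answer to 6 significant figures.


Substituting t = -12 into Delta(t) = t^9 - t^8 + t^7 - t^6 + t^5 - t^4 + t^3 - t^2 + t - 1 + t^(-1) - t^(-2) + t^(-3) - t^(-4) + t^(-5) - t^(-6) + t^(-7) - t^(-8) + t^(-9):
Term values: (-5159780352) + (-429981696) + (-35831808) + (-2985984) + (-248832) + (-20736) + (-1728) + (-144) + (-12) + (-1) + (-0.0833333) + (-0.00694444) + (-0.000578704) + (-4.82253e-05) + (-4.01878e-06) + (-3.34898e-07) + (-2.79082e-08) + (-2.32568e-09) + (-1.93807e-10)
Sum = -5628851293
Rounded to 6 significant figures: -5.62885e+09

-5.62885e+09


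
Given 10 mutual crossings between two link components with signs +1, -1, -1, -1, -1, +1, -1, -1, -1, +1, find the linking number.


Step 1: Count positive crossings: 3
Step 2: Count negative crossings: 7
Step 3: Sum of signs = 3 - 7 = -4
Step 4: Linking number = sum/2 = -4/2 = -2

-2


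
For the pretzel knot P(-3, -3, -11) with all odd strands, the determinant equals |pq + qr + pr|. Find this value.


Step 1: Compute pq + qr + pr.
pq = (-3)*(-3) = 9
qr = (-3)*(-11) = 33
pr = (-3)*(-11) = 33
pq + qr + pr = 9 + 33 + 33 = 75
Step 2: Take absolute value.
det(P(-3,-3,-11)) = |75| = 75

75


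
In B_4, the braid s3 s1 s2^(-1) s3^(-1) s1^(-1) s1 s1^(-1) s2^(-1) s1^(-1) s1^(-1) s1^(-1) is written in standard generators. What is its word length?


The word length counts the number of generators (including inverses).
Listing each generator: s3, s1, s2^(-1), s3^(-1), s1^(-1), s1, s1^(-1), s2^(-1), s1^(-1), s1^(-1), s1^(-1)
There are 11 generators in this braid word.

11


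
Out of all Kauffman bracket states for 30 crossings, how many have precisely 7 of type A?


We choose which 7 of 30 crossings get A-smoothings.
C(30, 7) = 30! / (7! * 23!)
= 2035800

2035800


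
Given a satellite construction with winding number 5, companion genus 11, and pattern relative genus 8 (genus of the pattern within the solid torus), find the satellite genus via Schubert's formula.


Schubert: g(satellite) = g_rel(pattern) + |winding| * g(companion),
where g_rel(pattern) is the genus of the pattern relative to the solid torus.
= 8 + 5 * 11
= 8 + 55 = 63

63


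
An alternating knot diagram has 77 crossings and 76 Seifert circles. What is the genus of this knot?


For alternating knots, g = (c - s + 1)/2.
= (77 - 76 + 1)/2
= 2/2 = 1

1


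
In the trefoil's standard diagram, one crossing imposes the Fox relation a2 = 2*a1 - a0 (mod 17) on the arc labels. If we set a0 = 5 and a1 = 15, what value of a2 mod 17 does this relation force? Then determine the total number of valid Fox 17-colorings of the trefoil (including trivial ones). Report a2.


Step 1: Apply the given crossing relation 2*a1 - a0 - a2 = 0 (mod 17).
  a2 = 2*a1 - a0 mod 17
  a2 = 2*15 - 5 mod 17
  a2 = 30 - 5 mod 17
  a2 = 25 mod 17 = 8
Step 2: The trefoil has determinant 3.
  Number of Fox p-colorings (p prime) is p^2 if p = 3, else p.
  Since 17 does not divide 3, only trivial (constant) colorings exist.
  (So the trial a0 = 5, a1 = 15 with a0 != a1 does NOT extend to a valid coloring of the whole trefoil: the other two crossing relations require 3*(a1 - a0) = 0 (mod 17), which fails.)
  Total colorings = 17
Step 3: a2 = 8, total Fox 17-colorings = 17

8


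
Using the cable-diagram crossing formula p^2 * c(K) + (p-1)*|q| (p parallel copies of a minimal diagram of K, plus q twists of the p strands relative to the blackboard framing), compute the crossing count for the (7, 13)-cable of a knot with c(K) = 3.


Step 1: Each of the c(K) crossings of the companion diagram becomes p*p = p^2 crossings among the p parallel strands, and each of the |q| twists s_1 s_2 ... s_(p-1) adds (p-1) crossings.
  Crossings = p^2 * c(K) + (p-1)*|q|
Step 2: = 7^2 * 3 + (7-1)*13
Step 3: = 49*3 + 6*13
Step 4: = 147 + 78 = 225

225


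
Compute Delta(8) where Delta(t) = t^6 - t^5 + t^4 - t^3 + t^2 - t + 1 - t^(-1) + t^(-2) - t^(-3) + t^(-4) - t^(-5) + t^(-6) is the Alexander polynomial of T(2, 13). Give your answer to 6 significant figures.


Substituting t = 8 into Delta(t) = t^6 - t^5 + t^4 - t^3 + t^2 - t + 1 - t^(-1) + t^(-2) - t^(-3) + t^(-4) - t^(-5) + t^(-6):
Term values: (262144) + (-32768) + (4096) + (-512) + (64) + (-8) + (1) + (-0.125) + (0.015625) + (-0.00195312) + (0.000244141) + (-3.05176e-05) + (3.8147e-06)
Sum = 233016.8889
Rounded to 6 significant figures: 233017

233017


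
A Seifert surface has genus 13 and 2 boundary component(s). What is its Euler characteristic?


chi = 2 - 2g - b
= 2 - 2*13 - 2
= 2 - 26 - 2 = -26

-26


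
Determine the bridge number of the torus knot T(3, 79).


The bridge number of T(p,q) is min(p,q).
min(3, 79) = 3

3


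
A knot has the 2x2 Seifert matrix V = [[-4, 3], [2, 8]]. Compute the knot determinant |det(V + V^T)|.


Step 1: Form V + V^T where V = [[-4, 3], [2, 8]]
  V^T = [[-4, 2], [3, 8]]
  V + V^T = [[-8, 5], [5, 16]]
Step 2: det(V + V^T) = (-8)*16 - 5*5
  = -128 - 25 = -153
Step 3: Knot determinant = |det(V + V^T)| = |-153| = 153

153


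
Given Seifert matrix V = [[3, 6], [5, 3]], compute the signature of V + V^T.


Step 1: V + V^T = [[6, 11], [11, 6]]
Step 2: trace = 12, det = -85
Step 3: Discriminant = 12^2 - 4*(-85) = 484
Step 4: Eigenvalues: 17, -5
Step 5: Signature = (# positive eigenvalues) - (# negative eigenvalues) = 0

0


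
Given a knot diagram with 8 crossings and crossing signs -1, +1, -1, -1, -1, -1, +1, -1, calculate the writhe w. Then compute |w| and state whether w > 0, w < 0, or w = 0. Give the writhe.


Step 1: Count positive crossings (+1).
Positive crossings: 2
Step 2: Count negative crossings (-1).
Negative crossings: 6
Step 3: Writhe = (positive) - (negative)
w = 2 - 6 = -4
Step 4: |w| = 4, and w is negative

-4
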